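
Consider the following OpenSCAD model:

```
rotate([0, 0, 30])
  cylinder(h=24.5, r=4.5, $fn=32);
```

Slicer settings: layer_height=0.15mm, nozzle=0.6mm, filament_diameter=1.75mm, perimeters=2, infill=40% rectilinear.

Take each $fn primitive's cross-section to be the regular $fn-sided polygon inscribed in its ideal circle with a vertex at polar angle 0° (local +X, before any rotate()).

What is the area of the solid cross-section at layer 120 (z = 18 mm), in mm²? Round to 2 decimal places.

At z = 18 mm: the cylinder: section is a regular 32-gon, circumradius r=4.5 (area = (32/2)·4.500²·sin(360°/32) = 63.21 mm²); (whole slice rotated 30° about Z — lengths, areas and connectivity unchanged). Overall, the cross-section is a single solid region. Net area = 63.21 mm².

63.21 mm²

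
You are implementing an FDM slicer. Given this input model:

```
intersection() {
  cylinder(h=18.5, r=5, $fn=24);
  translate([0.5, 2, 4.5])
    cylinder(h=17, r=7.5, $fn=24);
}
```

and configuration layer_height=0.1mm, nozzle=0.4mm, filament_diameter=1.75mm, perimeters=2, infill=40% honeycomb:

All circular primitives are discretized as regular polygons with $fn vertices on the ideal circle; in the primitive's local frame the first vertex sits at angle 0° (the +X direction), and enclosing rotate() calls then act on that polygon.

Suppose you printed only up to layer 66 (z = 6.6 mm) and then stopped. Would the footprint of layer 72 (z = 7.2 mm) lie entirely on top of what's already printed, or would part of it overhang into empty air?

entirely on top

Compare the two slices. At z = 6.6: the cylinder: section is a regular 24-gon, circumradius r=5 (area = (24/2)·5.000²·sin(360°/24) = 77.65 mm²); the r=7.5 cylinder at (0.5, 2) contributes a regular 24-gon of circumradius 7.5 (area = (24/2)·7.500²·sin(360°/24) = 174.70 mm²); Keeping only the common overlap: the r=5 cylinder lies inside the r=7.5 cylinder at (0.5, 2), so it is kept whole — area = 77.65 mm². At z = 7.2: the r=5 cylinder contributes a regular 24-gon of circumradius 5 (area = (24/2)·5.000²·sin(360°/24) = 77.65 mm²); the cylinder at (0.5, 2): section is a regular 24-gon, circumradius r=7.5 (area = (24/2)·7.500²·sin(360°/24) = 174.70 mm²); After intersecting: the r=5 cylinder lies inside the r=7.5 cylinder at (0.5, 2), so it is kept whole — area = 77.65 mm². Checking containment: the cross-section at z = 7.2 is a subset of the cross-section at z = 6.6.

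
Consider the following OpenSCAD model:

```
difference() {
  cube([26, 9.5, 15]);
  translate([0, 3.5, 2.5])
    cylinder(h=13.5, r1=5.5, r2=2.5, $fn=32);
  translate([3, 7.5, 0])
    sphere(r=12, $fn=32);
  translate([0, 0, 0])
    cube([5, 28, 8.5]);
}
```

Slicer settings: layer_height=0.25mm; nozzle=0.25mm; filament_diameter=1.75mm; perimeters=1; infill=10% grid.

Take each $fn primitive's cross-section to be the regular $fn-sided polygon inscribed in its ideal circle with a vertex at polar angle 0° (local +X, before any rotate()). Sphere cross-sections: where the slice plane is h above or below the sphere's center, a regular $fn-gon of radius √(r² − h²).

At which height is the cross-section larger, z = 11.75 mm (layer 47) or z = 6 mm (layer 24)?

Layer 47 (z = 11.75): the cube is present — its section is the full 26×9.5 rectangle (area 247.00 mm²); the cone at (0, 3.5): at t=0.685 of its height the radius interpolates to r₁+(r₂−r₁)t = 3.444, giving a regular 32-gon of that circumradius (area = (32/2)·3.444²·sin(360°/32) = 37.03 mm²); the sphere at (3, 7.5): section is a regular 32-gon, circumradius = √(r²−h²) = √(12²−11.75²) = 2.437 (area = (32/2)·2.437²·sin(360°/32) = 18.53 mm²); the cube does not reach this height (z outside [0, 8.5]); Taking the first minus the rest: starting from the 26×9.5 cube (247.00 mm²), the cone at (0, 3.5) partially overlaps it — only the 18.52 mm² overlap (of its 37.03 mm²) is removed, clipping the outline; the r=12 sphere at (3, 7.5) partially overlaps it — only the 15.98 mm² overlap (of its 18.53 mm²) is removed, clipping the outline — area = 212.51 mm². So its area = 212.51 mm². Layer 24 (z = 6): the cube is present — its section is the full 26×9.5 rectangle (area 247.00 mm²); the cone at (0, 3.5) contributes a regular 32-gon of circumradius 4.722 (interpolated between r1=5.5 and r2=2.5 at t=0.259) (area = (32/2)·4.722²·sin(360°/32) = 69.61 mm²); the r=12 sphere at (3, 7.5) contributes a regular 32-gon of circumradius √(12²−6²) = 10.392 (area = (32/2)·10.392²·sin(360°/32) = 337.12 mm²); the 5×28 cube contributes its full rectangle (area 140.00 mm²); Taking the first minus the rest: starting from the 26×9.5 cube (247.00 mm²), the cone at (0, 3.5) partially overlaps it — only the 32.20 mm² overlap (of its 69.61 mm²) is removed, clipping the outline; the r=12 sphere at (3, 7.5) partially overlaps it — only the 87.13 mm² overlap (of its 337.12 mm²) is removed, clipping the outline; the 5×28 cube misses the remaining region (no effect) — area = 127.67 mm². So its area = 127.67 mm². Layer 47 is larger (212.51 vs 127.67 mm²).

layer 47 (z = 11.75 mm)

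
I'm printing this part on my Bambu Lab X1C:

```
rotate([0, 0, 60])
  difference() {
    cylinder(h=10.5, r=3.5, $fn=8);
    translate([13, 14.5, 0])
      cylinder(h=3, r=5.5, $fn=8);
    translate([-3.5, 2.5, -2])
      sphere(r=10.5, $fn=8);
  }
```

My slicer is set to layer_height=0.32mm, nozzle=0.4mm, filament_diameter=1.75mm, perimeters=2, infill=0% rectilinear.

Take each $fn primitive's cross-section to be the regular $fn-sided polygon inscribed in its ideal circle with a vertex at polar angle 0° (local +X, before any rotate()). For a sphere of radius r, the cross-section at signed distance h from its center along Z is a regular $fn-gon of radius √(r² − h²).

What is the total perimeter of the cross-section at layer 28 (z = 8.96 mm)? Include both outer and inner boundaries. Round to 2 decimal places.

21.43 mm

At z = 8.96 mm: the r=3.5 cylinder gives a regular 8-gon of circumradius 3.5 (constant along its height) (perimeter = 2·8·3.500·sin(180°/8) = 21.43 mm); the cylinder at (13, 14.5) is not intersected at this z (z outside [0, 3]); the sphere at (-3.5, 2.5) is not intersected at this z (|z−center|=10.960 > r=10.5); After the difference (first − rest): none of the subtracted shapes is present at this height, so the r=3.5 cylinder is unchanged — boundary = 21.43 mm; (rotated 60° about Z; rotation is an isometry so areas/perimeters/island counts are preserved). Overall, the cross-section is a single solid region. Total boundary length (outer) = 21.43 mm.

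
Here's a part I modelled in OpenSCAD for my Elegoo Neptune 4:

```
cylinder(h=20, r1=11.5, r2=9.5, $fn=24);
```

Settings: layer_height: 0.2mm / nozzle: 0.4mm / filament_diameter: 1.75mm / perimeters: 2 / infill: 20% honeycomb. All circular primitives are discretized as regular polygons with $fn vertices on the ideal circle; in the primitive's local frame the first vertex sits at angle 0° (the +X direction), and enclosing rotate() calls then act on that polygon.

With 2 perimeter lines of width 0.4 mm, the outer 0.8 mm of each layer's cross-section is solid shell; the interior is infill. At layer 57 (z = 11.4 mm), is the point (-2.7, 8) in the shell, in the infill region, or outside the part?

infill

At z = 11.4 mm: the cone (r1=11.5→r2=9.5) has section circumradius 10.360 here — a regular 24-gon. Overall, the cross-section is a single solid region. The nearest boundary edge runs (-2.68, 10.01)→(-5.18, 8.97); distance from the point to it = 1.85 mm. The point is inside the cross-section and 1.85 mm from the nearest boundary — more than the 0.8 mm shell width (2 × 0.4), so it's in the infill interior.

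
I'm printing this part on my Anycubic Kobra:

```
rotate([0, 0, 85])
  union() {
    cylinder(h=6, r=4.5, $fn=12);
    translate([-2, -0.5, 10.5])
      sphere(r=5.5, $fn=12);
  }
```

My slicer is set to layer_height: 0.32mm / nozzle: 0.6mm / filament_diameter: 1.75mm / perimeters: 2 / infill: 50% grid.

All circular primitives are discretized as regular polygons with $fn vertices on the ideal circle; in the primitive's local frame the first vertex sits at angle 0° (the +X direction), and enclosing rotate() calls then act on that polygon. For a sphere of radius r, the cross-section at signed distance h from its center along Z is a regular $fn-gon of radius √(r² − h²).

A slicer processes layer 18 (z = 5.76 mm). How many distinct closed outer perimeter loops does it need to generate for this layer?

1

At z = 5.76 mm: the r=4.5 cylinder contributes a regular 12-gon of circumradius 4.5; the r=5.5 sphere at (-2, -0.5) slices to a regular 12-gon of circumradius 2.790 (√(r²−h²) with h=4.74 from center); Merging all regions: the regions partially overlap (shared area 22.24 mm²), so overlapping operands fuse into one piece — 1 connected region; (rotated 85° about Z; rotation is an isometry so areas/perimeters/island counts are preserved). The result has 1 disconnected region.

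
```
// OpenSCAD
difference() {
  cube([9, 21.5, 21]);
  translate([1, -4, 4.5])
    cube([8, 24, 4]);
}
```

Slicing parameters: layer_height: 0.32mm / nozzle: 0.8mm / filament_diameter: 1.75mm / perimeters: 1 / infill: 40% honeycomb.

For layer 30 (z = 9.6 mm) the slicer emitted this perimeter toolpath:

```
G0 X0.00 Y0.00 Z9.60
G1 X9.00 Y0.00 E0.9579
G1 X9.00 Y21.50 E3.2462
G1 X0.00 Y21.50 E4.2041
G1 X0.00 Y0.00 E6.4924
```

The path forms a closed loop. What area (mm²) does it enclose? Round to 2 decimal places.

193.50 mm²

Apply the shoelace formula to the sequence of (X, Y) vertices; enclosed area = 193.50 mm².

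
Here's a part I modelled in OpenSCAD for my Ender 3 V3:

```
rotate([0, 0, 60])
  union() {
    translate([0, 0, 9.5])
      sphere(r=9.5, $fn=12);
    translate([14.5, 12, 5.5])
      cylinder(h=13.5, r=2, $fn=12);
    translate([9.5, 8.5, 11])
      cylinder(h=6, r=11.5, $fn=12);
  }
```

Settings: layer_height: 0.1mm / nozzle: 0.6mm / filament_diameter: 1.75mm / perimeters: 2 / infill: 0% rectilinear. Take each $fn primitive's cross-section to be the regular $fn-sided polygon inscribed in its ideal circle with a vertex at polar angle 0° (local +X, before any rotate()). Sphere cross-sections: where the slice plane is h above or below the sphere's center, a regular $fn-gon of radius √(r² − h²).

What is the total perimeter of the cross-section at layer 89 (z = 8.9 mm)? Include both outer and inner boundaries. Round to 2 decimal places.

At z = 8.9 mm: the r=9.5 sphere slices to a regular 12-gon of circumradius 9.481 (√(r²−h²) with h=0.6 from center) (perimeter = 2·12·9.481·sin(180°/12) = 58.89 mm); the cylinder at (14.5, 12): section is a regular 12-gon, circumradius r=2 (perimeter = 2·12·2.000·sin(180°/12) = 12.42 mm); the cylinder at (9.5, 8.5) is not intersected at this z (z outside [11, 17]); Combining (union): the 2 present regions are separate (no shared area or edge), so areas and boundary lengths simply add and each stays a separate island — boundary = 71.32 mm; (whole slice rotated 60° about Z — lengths, areas and connectivity unchanged). Overall, the cross-section has 2 separate islands. Total boundary length (outer) = 71.32 mm.

71.32 mm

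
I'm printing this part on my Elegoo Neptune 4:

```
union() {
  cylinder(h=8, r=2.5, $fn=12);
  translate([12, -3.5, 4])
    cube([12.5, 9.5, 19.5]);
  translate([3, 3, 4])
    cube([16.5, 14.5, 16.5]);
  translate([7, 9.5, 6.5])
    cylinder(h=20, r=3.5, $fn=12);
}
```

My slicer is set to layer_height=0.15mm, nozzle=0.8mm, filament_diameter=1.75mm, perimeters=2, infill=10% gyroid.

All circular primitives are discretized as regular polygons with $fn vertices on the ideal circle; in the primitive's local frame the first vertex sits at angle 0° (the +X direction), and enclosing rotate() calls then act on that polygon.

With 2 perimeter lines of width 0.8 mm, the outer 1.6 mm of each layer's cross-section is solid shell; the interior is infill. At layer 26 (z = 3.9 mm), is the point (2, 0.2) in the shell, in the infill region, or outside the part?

shell

At z = 3.9 mm: the cylinder: section is a regular 12-gon, circumradius r=2.5; the cube at (12, -3.5) is absent (z outside [4, 23.5]); the cube at (3, 3) is absent (z outside [4, 20.5]); the cylinder at (7, 9.5) does not reach this height (z outside [6.5, 26.5]); Merging all regions: only the r=2.5 cylinder is present, so the union is just that shape — 1 connected region. Overall, the cross-section is a single solid region. The nearest boundary edge runs (2.50, 0.00)→(2.17, 1.25); distance from the point to it = 0.43 mm. The point is inside the cross-section, 0.43 mm from the nearest boundary — within the 1.6 mm shell band (2 × 0.8).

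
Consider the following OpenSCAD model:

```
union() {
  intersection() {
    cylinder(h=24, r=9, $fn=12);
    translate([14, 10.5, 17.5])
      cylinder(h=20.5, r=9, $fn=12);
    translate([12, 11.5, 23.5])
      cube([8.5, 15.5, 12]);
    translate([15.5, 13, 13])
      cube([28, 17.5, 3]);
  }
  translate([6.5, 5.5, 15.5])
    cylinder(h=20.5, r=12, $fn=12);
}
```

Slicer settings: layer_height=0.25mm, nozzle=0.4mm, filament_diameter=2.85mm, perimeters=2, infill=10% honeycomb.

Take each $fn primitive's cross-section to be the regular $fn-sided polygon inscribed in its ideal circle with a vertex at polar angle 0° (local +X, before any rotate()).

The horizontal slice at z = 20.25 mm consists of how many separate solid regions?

At z = 20.25 mm: the cylinder: section is a regular 12-gon, circumradius r=9; the r=9 cylinder at (14, 10.5) gives a regular 12-gon of circumradius 9 (constant along its height); the cube at (12, 11.5) does not reach this height (z outside [23.5, 35.5]); the cube at (15.5, 13) does not reach this height (z outside [13, 16]); Taking the intersection: at least one operand is absent at this height, so nothing remains; the r=12 cylinder at (6.5, 5.5) contributes a regular 12-gon of circumradius 12; Merging all regions: only the r=12 cylinder at (6.5, 5.5) is present, so the union is just that shape — 1 connected region. The result has 1 disconnected region.

1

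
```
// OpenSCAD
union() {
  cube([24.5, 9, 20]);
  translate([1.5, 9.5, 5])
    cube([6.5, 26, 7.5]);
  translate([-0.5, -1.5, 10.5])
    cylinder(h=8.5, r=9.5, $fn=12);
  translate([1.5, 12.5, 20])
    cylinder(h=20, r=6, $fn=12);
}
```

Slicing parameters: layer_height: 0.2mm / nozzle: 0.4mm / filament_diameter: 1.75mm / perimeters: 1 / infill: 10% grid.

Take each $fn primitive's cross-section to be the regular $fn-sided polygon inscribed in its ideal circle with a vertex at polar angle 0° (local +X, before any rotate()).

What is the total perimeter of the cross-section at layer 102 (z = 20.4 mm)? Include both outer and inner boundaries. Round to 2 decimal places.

37.27 mm

At z = 20.4 mm: the cube is not intersected at this z (z outside [0, 20]); the cube at (1.5, 9.5) does not reach this height (z outside [5, 12.5]); the cylinder at (-0.5, -1.5) is not intersected at this z (z outside [10.5, 19]); the r=6 cylinder at (1.5, 12.5) gives a regular 12-gon of circumradius 6 (constant along its height) (perimeter = 2·12·6.000·sin(180°/12) = 37.27 mm); Taking the union: only the r=6 cylinder at (1.5, 12.5) is present, so the union is just that shape — boundary = 37.27 mm. Overall, the cross-section is a single solid region. Total boundary length (outer) = 37.27 mm.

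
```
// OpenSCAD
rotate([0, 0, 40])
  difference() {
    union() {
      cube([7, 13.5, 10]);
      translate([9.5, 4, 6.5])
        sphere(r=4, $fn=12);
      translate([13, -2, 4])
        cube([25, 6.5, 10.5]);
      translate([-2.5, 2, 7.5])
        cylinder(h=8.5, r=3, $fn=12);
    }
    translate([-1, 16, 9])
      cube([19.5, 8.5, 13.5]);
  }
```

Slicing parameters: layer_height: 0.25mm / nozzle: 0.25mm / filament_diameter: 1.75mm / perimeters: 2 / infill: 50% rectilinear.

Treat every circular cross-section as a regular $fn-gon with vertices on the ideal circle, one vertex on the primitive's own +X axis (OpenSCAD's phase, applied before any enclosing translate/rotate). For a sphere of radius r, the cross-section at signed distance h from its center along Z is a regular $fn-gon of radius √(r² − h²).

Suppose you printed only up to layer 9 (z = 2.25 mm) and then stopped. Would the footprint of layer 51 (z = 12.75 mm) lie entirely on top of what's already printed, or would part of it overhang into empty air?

Compare the two slices. At z = 2.25: the cube (footprint 7×13.5) is included at this height (area 94.50 mm²); the sphere at (9.5, 4) is not intersected at this z (|z−center|=4.250 > r=4); the cube at (13, -2) is absent (z outside [4, 14.5]); the cylinder at (-2.5, 2) is absent (z outside [7.5, 16]); Combining (union): only the 7×13.5 cube is present, so the union is just that shape — area = 94.50 mm²; the cube at (-1, 16) is not intersected at this z (z outside [9, 22.5]); Subtracting the remaining from the first: none of the subtracted shapes is present at this height, so that combined region is unchanged — area = 94.50 mm²; (whole slice rotated 40° about Z — lengths, areas and connectivity unchanged). At z = 12.75: the cube does not reach this height (z outside [0, 10]); the sphere at (9.5, 4) is not intersected at this z (|z−center|=6.250 > r=4); the cube at (13, -2) (footprint 25×6.5) is included at this height (area 162.50 mm²); the cylinder at (-2.5, 2): section is a regular 12-gon, circumradius r=3 (area = (12/2)·3.000²·sin(360°/12) = 27.00 mm²); Taking the union: the 2 present regions are separate (no shared area or edge), so areas and boundary lengths simply add and each stays a separate island — area = 189.50 mm²; the cube at (-1, 16) is present — its section is the full 19.5×8.5 rectangle (area 165.75 mm²); Subtracting the remaining from the first: starting from that combined region (189.50 mm²), the 19.5×8.5 cube at (-1, 16) misses the remaining region (no effect) — area = 189.50 mm²; (rotated 40° about Z; rotation is an isometry so areas/perimeters/island counts are preserved). Checking containment: at z = 12.75 the cross-section extends beyond the z = 2.25 cross-section by about 188.59 mm².

part overhangs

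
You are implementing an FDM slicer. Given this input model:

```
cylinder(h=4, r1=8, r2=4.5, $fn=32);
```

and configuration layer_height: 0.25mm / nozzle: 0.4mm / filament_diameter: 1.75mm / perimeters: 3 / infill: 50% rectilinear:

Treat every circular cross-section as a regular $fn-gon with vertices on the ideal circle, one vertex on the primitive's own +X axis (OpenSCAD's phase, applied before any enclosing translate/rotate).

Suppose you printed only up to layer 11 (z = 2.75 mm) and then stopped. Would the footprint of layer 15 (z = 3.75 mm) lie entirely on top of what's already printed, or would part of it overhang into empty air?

Compare the two slices. At z = 2.75: the cone (r1=8→r2=4.5) has section circumradius 5.594 here — a regular 32-gon (area = (32/2)·5.594²·sin(360°/32) = 97.67 mm²). At z = 3.75: the cone (r1=8→r2=4.5) has section circumradius 4.719 here — a regular 32-gon (area = (32/2)·4.719²·sin(360°/32) = 69.50 mm²). Checking containment: the cross-section at z = 3.75 is a subset of the cross-section at z = 2.75.

entirely on top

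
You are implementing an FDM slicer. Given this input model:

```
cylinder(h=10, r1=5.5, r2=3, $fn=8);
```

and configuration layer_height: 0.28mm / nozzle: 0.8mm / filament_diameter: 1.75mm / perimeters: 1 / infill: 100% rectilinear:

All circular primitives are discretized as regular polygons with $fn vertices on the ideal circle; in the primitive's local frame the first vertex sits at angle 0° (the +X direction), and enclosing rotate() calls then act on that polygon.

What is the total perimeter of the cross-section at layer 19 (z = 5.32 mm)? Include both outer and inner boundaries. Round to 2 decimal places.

25.53 mm

At z = 5.32 mm: the cone (r1=5.5→r2=3) has section circumradius 4.170 here — a regular 8-gon (perimeter = 2·8·4.170·sin(180°/8) = 25.53 mm). Overall, the cross-section is a single solid region. Total boundary length (outer) = 25.53 mm.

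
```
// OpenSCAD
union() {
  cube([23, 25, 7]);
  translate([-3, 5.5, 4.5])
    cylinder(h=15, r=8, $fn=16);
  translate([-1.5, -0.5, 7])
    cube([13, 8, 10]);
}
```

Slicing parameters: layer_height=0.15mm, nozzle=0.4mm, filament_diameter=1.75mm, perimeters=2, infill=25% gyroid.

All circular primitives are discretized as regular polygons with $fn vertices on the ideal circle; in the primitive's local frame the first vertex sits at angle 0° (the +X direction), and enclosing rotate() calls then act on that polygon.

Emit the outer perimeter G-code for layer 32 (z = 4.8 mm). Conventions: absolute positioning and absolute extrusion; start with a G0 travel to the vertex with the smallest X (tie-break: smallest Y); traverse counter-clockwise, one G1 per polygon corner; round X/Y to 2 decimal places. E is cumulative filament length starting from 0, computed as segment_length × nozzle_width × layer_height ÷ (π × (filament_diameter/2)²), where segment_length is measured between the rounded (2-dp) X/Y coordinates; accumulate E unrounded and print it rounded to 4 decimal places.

G0 X-11.00 Y5.50 Z4.80
G1 X-10.39 Y2.44 E0.0778
G1 X-8.66 Y-0.16 E0.1557
G1 X-6.06 Y-1.89 E0.2336
G1 X-3.00 Y-2.50 E0.3115
G1 X0.06 Y-1.89 E0.3893
G1 X2.66 Y-0.16 E0.4672
G1 X2.76 Y0.00 E0.4719
G1 X23.00 Y0.00 E0.9768
G1 X23.00 Y25.00 E1.6004
G1 X0.00 Y25.00 E2.1742
G1 X0.00 Y12.90 E2.4760
G1 X-3.00 Y13.50 E2.5523
G1 X-6.06 Y12.89 E2.6302
G1 X-8.66 Y11.16 E2.7081
G1 X-10.39 Y8.56 E2.7860
G1 X-11.00 Y5.50 E2.8638

At z = 4.8 mm: the cube (footprint 23×25) is included at this height; the cylinder at (-3, 5.5): section is a regular 16-gon, circumradius r=8; the cube at (-1.5, -0.5) is absent (z outside [7, 17]); Taking the union: the regions partially overlap (shared area 48.97 mm²), so overlapping operands fuse into one piece — 1 connected region. The outline is a single polygon with 16 vertices. Extrusion per mm of travel: 0.4 × 0.15 / (π × 0.875²) = 0.024945. Accumulating E over each segment gives final E = 2.8638.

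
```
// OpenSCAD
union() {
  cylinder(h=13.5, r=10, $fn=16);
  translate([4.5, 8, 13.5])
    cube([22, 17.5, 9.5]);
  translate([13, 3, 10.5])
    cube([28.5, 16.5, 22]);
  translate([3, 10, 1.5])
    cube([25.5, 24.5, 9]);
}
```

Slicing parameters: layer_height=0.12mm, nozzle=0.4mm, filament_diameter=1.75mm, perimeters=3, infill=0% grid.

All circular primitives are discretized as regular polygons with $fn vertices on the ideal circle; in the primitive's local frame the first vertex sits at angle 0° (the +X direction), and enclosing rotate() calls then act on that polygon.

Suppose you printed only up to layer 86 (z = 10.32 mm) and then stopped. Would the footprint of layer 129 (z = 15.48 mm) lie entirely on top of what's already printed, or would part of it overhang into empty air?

Compare the two slices. At z = 10.32: the cylinder: section is a regular 16-gon, circumradius r=10 (area = (16/2)·10.000²·sin(360°/16) = 306.15 mm²); the cube at (4.5, 8) is not intersected at this z (z outside [13.5, 23]); the cube at (13, 3) does not reach this height (z outside [10.5, 32.5]); the 25.5×24.5 cube at (3, 10) contributes its full rectangle (area 624.75 mm²); Merging all regions: the 2 present regions are separate (no shared area or edge), so areas and boundary lengths simply add and each stays a separate island — area = 930.90 mm². At z = 15.48: the cylinder is absent (z outside [0, 13.5]); the cube at (4.5, 8) is present — its section is the full 22×17.5 rectangle (area 385.00 mm²); the cube at (13, 3) (footprint 28.5×16.5) is included at this height (area 470.25 mm²); the cube at (3, 10) does not reach this height (z outside [1.5, 10.5]); Combining (union): the regions partially overlap — summed areas 855.25 mm² minus the doubly-counted overlap 155.25 mm² gives 700.00 mm² — area = 700.00 mm². Checking containment: at z = 15.48 the cross-section extends beyond the z = 10.32 cross-section by about 339.53 mm².

part overhangs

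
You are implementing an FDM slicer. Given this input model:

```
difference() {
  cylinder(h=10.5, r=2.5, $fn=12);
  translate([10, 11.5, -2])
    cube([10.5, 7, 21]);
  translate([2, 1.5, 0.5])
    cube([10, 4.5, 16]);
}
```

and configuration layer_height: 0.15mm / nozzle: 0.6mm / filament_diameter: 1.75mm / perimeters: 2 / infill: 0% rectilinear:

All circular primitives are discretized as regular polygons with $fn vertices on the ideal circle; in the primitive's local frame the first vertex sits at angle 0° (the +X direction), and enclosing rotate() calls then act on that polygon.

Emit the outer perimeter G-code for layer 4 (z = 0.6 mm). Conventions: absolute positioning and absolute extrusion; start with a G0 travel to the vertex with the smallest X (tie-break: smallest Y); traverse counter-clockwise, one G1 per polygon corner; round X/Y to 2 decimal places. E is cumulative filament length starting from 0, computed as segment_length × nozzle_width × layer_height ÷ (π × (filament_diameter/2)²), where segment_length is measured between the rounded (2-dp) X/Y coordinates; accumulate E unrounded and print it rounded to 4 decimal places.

G0 X-2.50 Y0.00 Z0.60
G1 X-2.17 Y-1.25 E0.0484
G1 X-1.25 Y-2.17 E0.0971
G1 X0.00 Y-2.50 E0.1454
G1 X1.25 Y-2.17 E0.1938
G1 X2.17 Y-1.25 E0.2425
G1 X2.50 Y0.00 E0.2909
G1 X2.17 Y1.25 E0.3392
G1 X1.25 Y2.17 E0.3879
G1 X0.00 Y2.50 E0.4363
G1 X-1.25 Y2.17 E0.4847
G1 X-2.17 Y1.25 E0.5334
G1 X-2.50 Y0.00 E0.5817

At z = 0.6 mm: the r=2.5 cylinder gives a regular 12-gon of circumradius 2.5 (constant along its height); the cube at (10, 11.5) (footprint 10.5×7) is included at this height; the cube at (2, 1.5) (footprint 10×4.5) is included at this height; Taking the first minus the rest: starting from the r=2.5 cylinder, the 10.5×7 cube at (10, 11.5) misses the remaining region (no effect); the 10×4.5 cube at (2, 1.5) misses the remaining region (no effect) — 1 connected region. The outline is a single polygon with 12 vertices. Extrusion per mm of travel: 0.6 × 0.15 / (π × 0.875²) = 0.037418. Accumulating E over each segment gives final E = 0.5817.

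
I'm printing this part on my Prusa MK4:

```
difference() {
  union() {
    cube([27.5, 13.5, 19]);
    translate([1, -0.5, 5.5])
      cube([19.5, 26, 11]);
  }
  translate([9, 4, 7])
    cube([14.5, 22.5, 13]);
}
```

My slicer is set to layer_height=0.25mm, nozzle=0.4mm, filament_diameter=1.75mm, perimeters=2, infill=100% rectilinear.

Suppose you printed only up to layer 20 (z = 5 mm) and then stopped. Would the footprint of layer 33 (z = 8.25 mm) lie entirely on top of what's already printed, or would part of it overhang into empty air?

Compare the two slices. At z = 5: the cube is present — its section is the full 27.5×13.5 rectangle (area 371.25 mm²); the cube at (1, -0.5) is not intersected at this z (z outside [5.5, 16.5]); Merging all regions: only the 27.5×13.5 cube is present, so the union is just that shape — area = 371.25 mm²; the cube at (9, 4) does not reach this height (z outside [7, 20]); After the difference (first − rest): none of the subtracted shapes is present at this height, so the result so far is unchanged — area = 371.25 mm². At z = 8.25: the 27.5×13.5 cube contributes its full rectangle (area 371.25 mm²); the 19.5×26 cube at (1, -0.5) contributes its full rectangle (area 507.00 mm²); Taking the union: the regions partially overlap — summed areas 878.25 mm² minus the doubly-counted overlap 263.25 mm² gives 615.00 mm² — area = 615.00 mm²; the cube at (9, 4) is present — its section is the full 14.5×22.5 rectangle (area 326.25 mm²); After the difference (first − rest): starting from that combined region (615.00 mm²), the 14.5×22.5 cube at (9, 4) partially overlaps it — only the 275.75 mm² overlap (of its 326.25 mm²) is removed, clipping the outline — area = 339.25 mm². Checking containment: at z = 8.25 the cross-section extends beyond the z = 5 cross-section by about 105.75 mm².

part overhangs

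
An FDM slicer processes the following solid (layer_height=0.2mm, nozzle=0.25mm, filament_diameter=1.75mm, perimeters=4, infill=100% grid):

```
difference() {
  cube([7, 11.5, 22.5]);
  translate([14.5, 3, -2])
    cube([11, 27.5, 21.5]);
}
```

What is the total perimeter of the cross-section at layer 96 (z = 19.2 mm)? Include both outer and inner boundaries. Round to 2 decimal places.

At z = 19.2 mm: the cube (footprint 7×11.5) is included at this height (perimeter 37.00 mm); the cube at (14.5, 3) is present — its section is the full 11×27.5 rectangle (perimeter 77.00 mm); Subtracting the remaining from the first: starting from the 7×11.5 cube, the 11×27.5 cube at (14.5, 3) misses the remaining region (no effect) — boundary = 37.00 mm. Overall, the cross-section is a single solid region. Total boundary length (outer) = 37.00 mm.

37.00 mm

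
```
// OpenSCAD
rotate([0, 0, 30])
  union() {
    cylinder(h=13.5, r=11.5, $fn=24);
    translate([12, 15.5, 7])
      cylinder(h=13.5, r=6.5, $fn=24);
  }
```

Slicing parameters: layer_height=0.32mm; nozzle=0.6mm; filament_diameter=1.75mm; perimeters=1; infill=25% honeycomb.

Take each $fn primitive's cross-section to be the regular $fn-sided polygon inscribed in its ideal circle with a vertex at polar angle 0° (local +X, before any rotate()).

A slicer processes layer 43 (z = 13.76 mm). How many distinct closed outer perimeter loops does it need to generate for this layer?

At z = 13.76 mm: the cylinder is not intersected at this z (z outside [0, 13.5]); the r=6.5 cylinder at (12, 15.5) contributes a regular 24-gon of circumradius 6.5; Merging all regions: only the r=6.5 cylinder at (12, 15.5) is present, so the union is just that shape — 1 connected region; (whole slice rotated 30° about Z — lengths, areas and connectivity unchanged). The result has 1 disconnected region.

1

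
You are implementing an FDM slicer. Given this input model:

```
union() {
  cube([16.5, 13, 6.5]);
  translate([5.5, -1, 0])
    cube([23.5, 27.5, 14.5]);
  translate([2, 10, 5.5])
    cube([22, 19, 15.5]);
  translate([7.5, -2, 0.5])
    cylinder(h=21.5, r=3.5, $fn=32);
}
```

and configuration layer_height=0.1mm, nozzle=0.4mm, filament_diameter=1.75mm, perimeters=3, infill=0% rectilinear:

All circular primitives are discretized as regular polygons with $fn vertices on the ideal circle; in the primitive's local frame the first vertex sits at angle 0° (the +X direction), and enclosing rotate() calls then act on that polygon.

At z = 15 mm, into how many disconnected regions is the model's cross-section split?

At z = 15 mm: the cube is not intersected at this z (z outside [0, 6.5]); the cube at (5.5, -1) does not reach this height (z outside [0, 14.5]); the 22×19 cube at (2, 10) contributes its full rectangle; the r=3.5 cylinder at (7.5, -2) contributes a regular 32-gon of circumradius 3.5; Taking the union: the 2 present regions are separate (no shared area or edge), so areas and boundary lengths simply add and each stays a separate island — 2 connected regions. The result has 2 disconnected regions.

2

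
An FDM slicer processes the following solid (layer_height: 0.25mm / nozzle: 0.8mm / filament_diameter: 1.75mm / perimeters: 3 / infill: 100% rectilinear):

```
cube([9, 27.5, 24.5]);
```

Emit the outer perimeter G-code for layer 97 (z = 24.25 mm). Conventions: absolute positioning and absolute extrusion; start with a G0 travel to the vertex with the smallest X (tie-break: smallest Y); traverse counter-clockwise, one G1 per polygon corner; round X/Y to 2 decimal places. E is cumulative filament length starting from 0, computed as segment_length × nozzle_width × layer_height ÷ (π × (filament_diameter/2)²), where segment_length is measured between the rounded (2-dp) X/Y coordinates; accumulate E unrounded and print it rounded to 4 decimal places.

G0 X0.00 Y0.00 Z24.25
G1 X9.00 Y0.00 E0.7484
G1 X9.00 Y27.50 E3.0350
G1 X0.00 Y27.50 E3.7833
G1 X0.00 Y0.00 E6.0700

At z = 24.25 mm: the cube is present — its section is the full 9×27.5 rectangle. The outline is a single polygon with 4 vertices. Extrusion per mm of travel: 0.8 × 0.25 / (π × 0.875²) = 0.083150. Accumulating E over each segment gives final E = 6.0700.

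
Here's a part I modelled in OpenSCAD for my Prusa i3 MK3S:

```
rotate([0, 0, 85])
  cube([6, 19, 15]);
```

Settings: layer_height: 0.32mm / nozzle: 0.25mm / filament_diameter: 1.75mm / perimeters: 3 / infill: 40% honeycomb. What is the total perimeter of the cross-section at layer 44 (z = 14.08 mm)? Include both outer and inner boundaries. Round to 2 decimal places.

50.00 mm

At z = 14.08 mm: the 6×19 cube contributes its full rectangle (perimeter 50.00 mm); (whole slice rotated 85° about Z — lengths, areas and connectivity unchanged). Overall, the cross-section is a single solid region. Total boundary length (outer) = 50.00 mm.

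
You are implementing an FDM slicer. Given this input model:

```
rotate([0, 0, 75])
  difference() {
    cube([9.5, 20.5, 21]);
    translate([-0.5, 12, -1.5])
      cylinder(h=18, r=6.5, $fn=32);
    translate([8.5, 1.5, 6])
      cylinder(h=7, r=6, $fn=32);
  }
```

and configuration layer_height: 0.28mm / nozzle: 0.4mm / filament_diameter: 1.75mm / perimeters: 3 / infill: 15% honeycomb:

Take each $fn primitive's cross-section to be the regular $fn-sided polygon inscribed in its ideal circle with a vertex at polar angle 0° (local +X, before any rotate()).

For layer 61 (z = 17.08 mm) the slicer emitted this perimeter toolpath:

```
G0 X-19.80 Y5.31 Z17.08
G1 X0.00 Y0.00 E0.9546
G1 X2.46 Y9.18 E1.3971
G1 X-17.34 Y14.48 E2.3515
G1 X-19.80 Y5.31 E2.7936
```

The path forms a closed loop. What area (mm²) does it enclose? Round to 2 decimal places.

194.72 mm²

Apply the shoelace formula to the sequence of (X, Y) vertices; enclosed area = 194.72 mm².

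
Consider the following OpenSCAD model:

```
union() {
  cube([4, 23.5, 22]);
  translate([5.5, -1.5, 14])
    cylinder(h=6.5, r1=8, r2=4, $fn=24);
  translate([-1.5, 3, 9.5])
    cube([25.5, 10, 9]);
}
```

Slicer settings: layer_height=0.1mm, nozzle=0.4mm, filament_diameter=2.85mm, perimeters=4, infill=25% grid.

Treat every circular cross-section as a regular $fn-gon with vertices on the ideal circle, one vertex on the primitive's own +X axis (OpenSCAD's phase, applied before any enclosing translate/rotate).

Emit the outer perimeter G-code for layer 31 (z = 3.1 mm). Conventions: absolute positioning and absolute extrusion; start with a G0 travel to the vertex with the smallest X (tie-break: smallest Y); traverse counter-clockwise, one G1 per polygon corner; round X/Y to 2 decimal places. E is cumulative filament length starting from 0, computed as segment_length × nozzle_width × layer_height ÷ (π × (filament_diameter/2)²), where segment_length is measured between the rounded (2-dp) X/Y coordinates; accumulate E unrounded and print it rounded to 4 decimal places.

At z = 3.1 mm: the 4×23.5 cube contributes its full rectangle; the cone at (5.5, -1.5) is absent (z outside [14, 20.5]); the cube at (-1.5, 3) is absent (z outside [9.5, 18.5]); Taking the union: only the 4×23.5 cube is present, so the union is just that shape — 1 connected region. The outline is a single polygon with 4 vertices. Extrusion per mm of travel: 0.4 × 0.1 / (π × 1.425²) = 0.006270. Accumulating E over each segment gives final E = 0.3449.

G0 X0.00 Y0.00 Z3.10
G1 X4.00 Y0.00 E0.0251
G1 X4.00 Y23.50 E0.1724
G1 X0.00 Y23.50 E0.1975
G1 X0.00 Y0.00 E0.3449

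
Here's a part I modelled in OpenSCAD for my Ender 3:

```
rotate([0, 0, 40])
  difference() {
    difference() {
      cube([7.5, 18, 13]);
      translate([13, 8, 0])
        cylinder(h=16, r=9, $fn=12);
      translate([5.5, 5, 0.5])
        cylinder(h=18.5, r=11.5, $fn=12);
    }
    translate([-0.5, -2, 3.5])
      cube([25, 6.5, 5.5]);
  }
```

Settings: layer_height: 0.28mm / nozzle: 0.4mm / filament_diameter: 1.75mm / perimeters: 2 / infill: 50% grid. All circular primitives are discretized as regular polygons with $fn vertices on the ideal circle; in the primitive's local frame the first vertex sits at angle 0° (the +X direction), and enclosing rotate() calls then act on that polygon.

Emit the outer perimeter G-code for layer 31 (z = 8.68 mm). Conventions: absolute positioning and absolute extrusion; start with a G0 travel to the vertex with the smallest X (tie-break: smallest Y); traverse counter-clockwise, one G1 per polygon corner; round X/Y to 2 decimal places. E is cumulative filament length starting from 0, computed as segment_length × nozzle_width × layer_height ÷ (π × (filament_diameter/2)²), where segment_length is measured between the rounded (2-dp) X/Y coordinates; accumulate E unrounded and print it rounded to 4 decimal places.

G0 X-11.57 Y13.79 Z8.68
G1 X-9.66 Y11.51 E0.1385
G1 X-6.39 Y16.18 E0.4040
G1 X-4.52 Y17.05 E0.5000
G1 X-5.82 Y18.61 E0.5946
G1 X-11.57 Y13.79 E0.9439

At z = 8.68 mm: the cube (footprint 7.5×18) is included at this height; the r=9 cylinder at (13, 8) contributes a regular 12-gon of circumradius 9; the cylinder at (5.5, 5): section is a regular 12-gon, circumradius r=11.5; Subtracting the remaining from the first: starting from the 7.5×18 cube, the r=9 cylinder at (13, 8) partially overlaps it — only the 31.34 mm² overlap (of its 243.00 mm²) is removed, clipping the outline; the r=11.5 cylinder at (5.5, 5) partially overlaps it — only the 87.82 mm² overlap (of its 396.75 mm²) is removed, clipping the outline — 1 connected region; the 25×6.5 cube at (-0.5, -2) contributes its full rectangle; Taking the first minus the rest: starting from that combined region, the 25×6.5 cube at (-0.5, -2) misses the remaining region (no effect) — 1 connected region; (rotated 40° about Z; rotation is an isometry so areas/perimeters/island counts are preserved). The outline is a single polygon with 5 vertices. Extrusion per mm of travel: 0.4 × 0.28 / (π × 0.875²) = 0.046564. Accumulating E over each segment gives final E = 0.9439.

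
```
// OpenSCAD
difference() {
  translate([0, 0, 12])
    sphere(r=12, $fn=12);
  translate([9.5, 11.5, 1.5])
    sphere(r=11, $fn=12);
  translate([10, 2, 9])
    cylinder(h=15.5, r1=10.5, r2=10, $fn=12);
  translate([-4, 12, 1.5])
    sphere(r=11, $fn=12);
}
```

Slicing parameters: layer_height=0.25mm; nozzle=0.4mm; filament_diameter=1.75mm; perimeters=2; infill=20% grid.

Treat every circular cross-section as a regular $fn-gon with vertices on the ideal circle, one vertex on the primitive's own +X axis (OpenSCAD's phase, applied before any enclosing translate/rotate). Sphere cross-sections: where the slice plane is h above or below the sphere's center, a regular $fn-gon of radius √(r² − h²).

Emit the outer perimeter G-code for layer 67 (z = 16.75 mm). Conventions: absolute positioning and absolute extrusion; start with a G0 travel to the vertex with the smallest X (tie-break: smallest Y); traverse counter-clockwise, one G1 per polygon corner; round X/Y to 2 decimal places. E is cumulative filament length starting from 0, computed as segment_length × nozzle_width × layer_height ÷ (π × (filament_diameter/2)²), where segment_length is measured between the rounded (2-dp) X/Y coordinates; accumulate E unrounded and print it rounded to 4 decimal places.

At z = 16.75 mm: the r=12 sphere contributes a regular 12-gon of circumradius √(12²−4.75²) = 11.020; the sphere at (9.5, 11.5) is not intersected at this z (|z−center|=15.250 > r=11); the cone at (10, 2): at t=0.500 of its height the radius interpolates to r₁+(r₂−r₁)t = 10.250, giving a regular 12-gon of that circumradius; the sphere at (-4, 12) is not intersected at this z (|z−center|=15.250 > r=11); Taking the first minus the rest: starting from the r=12 sphere, the cone at (10, 2) partially overlaps it — only the 135.97 mm² overlap (of its 315.19 mm²) is removed, clipping the outline — 1 connected region. The outline is a single polygon with 14 vertices. Extrusion per mm of travel: 0.4 × 0.25 / (π × 0.875²) = 0.041575. Accumulating E over each segment gives final E = 2.8869.

G0 X-11.02 Y0.00 Z16.75
G1 X-9.54 Y-5.51 E0.2372
G1 X-5.51 Y-9.54 E0.4741
G1 X0.00 Y-11.02 E0.7113
G1 X5.51 Y-9.54 E0.9485
G1 X7.48 Y-7.57 E1.0644
G1 X4.87 Y-6.88 E1.1766
G1 X1.12 Y-3.12 E1.3974
G1 X-0.25 Y2.00 E1.6177
G1 X1.12 Y7.12 E1.8381
G1 X3.96 Y9.96 E2.0051
G1 X0.00 Y11.02 E2.1755
G1 X-5.51 Y9.54 E2.4127
G1 X-9.54 Y5.51 E2.6497
G1 X-11.02 Y0.00 E2.8869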